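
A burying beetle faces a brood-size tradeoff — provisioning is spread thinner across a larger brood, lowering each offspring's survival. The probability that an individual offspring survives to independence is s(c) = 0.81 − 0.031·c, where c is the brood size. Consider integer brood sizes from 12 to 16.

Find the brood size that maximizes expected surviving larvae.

13

Expected surviving larvae = c × s(c):
  c=12: 12 × 0.438 = 5.256
  c=13: 13 × 0.407 = 5.291
  c=14: 14 × 0.376 = 5.264
  c=15: 15 × 0.345 = 5.175
  c=16: 16 × 0.314 = 5.024
Maximum at c = 13 (5.291 surviving larvae).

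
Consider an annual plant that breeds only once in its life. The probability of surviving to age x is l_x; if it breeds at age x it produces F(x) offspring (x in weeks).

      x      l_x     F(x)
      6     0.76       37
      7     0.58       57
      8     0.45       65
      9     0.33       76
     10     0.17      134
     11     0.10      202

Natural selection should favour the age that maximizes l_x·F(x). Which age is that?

7

Expected offspring if breeding at age x = l_x × F(x):
  age 6: 0.76 × 37 = 28.120
  age 7: 0.58 × 57 = 33.060
  age 8: 0.45 × 65 = 29.250
  age 9: 0.33 × 76 = 25.080
  age 10: 0.17 × 134 = 22.780
  age 11: 0.10 × 202 = 20.200
Maximum at age 7 (33.060).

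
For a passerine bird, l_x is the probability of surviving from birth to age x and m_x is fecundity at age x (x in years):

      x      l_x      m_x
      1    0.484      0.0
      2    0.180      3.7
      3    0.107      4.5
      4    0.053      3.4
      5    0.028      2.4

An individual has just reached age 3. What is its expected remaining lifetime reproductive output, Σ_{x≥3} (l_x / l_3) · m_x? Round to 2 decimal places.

6.81

l_3 = 0.107. Conditional survival from age 3 to x is l_x / l_3.
  x=3: (0.107/0.107) × 4.5 = 4.5000
  x=4: (0.053/0.107) × 3.4 = 1.6841
  x=5: (0.028/0.107) × 2.4 = 0.6280
Sum = 4.5000 + 1.6841 + 0.6280 = 6.8121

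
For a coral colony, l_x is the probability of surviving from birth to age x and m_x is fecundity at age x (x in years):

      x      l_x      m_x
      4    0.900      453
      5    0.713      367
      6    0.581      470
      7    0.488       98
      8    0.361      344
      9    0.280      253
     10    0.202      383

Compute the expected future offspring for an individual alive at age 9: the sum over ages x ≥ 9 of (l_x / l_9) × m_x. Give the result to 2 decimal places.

l_9 = 0.280. Conditional survival from age 9 to x is l_x / l_9.
  x=9: (0.280/0.280) × 253 = 253.0000
  x=10: (0.202/0.280) × 383 = 276.3071
Sum = 253.0000 + 276.3071 = 529.3071

529.31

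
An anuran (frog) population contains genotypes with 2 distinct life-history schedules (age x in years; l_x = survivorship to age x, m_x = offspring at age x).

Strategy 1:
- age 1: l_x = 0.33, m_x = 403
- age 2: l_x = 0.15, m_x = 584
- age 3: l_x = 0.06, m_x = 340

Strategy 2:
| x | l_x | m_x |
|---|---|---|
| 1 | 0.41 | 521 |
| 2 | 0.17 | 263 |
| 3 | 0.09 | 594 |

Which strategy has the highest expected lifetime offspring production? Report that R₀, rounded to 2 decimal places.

Strategy 1: R₀ = 0.33×403 + 0.15×584 + 0.06×340 = 240.9900
Strategy 2: R₀ = 0.41×521 + 0.17×263 + 0.09×594 = 311.7800
Highest R₀: strategy 2 with 311.7800.

311.78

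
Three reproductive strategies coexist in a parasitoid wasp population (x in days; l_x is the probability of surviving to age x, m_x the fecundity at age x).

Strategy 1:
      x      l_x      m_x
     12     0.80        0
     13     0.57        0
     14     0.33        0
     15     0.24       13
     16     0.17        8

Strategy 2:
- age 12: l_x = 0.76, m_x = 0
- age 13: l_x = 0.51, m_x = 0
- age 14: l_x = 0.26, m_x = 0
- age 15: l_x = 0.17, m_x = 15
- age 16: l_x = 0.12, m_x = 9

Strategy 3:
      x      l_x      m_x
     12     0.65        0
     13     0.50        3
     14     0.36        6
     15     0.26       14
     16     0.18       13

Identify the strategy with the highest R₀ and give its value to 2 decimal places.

9.64

Strategy 1: R₀ = 0.80×0 + 0.57×0 + 0.33×0 + 0.24×13 + 0.17×8 = 4.4800
Strategy 2: R₀ = 0.76×0 + 0.51×0 + 0.26×0 + 0.17×15 + 0.12×9 = 3.6300
Strategy 3: R₀ = 0.65×0 + 0.50×3 + 0.36×6 + 0.26×14 + 0.18×13 = 9.6400
Highest R₀: strategy 3 with 9.6400.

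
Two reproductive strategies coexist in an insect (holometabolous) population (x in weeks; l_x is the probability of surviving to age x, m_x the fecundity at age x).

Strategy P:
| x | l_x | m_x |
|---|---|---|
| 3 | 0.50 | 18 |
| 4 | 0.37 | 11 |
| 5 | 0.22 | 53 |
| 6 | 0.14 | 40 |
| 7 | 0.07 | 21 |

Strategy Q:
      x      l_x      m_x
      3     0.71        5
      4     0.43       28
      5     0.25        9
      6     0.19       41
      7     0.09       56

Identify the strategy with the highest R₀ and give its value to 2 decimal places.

31.80

Strategy P: R₀ = 0.50×18 + 0.37×11 + 0.22×53 + 0.14×40 + 0.07×21 = 31.8000
Strategy Q: R₀ = 0.71×5 + 0.43×28 + 0.25×9 + 0.19×41 + 0.09×56 = 30.6700
Highest R₀: strategy P with 31.8000.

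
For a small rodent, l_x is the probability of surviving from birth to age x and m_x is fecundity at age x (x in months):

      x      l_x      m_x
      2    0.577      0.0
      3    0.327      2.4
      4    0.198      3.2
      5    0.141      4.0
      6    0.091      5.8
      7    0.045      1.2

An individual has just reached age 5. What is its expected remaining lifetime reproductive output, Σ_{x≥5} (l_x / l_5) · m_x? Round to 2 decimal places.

l_5 = 0.141. Conditional survival from age 5 to x is l_x / l_5.
  x=5: (0.141/0.141) × 4.0 = 4.0000
  x=6: (0.091/0.141) × 5.8 = 3.7433
  x=7: (0.045/0.141) × 1.2 = 0.3830
Sum = 4.0000 + 3.7433 + 0.3830 = 8.1262

8.13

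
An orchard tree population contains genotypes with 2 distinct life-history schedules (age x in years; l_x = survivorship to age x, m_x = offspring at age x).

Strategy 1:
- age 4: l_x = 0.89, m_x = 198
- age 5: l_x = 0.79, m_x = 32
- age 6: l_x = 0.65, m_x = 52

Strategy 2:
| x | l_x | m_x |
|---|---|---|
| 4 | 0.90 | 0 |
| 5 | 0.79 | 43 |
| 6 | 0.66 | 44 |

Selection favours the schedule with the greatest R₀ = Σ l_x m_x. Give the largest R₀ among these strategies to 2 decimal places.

Strategy 1: R₀ = 0.89×198 + 0.79×32 + 0.65×52 = 235.3000
Strategy 2: R₀ = 0.90×0 + 0.79×43 + 0.66×44 = 63.0100
Highest R₀: strategy 1 with 235.3000.

235.30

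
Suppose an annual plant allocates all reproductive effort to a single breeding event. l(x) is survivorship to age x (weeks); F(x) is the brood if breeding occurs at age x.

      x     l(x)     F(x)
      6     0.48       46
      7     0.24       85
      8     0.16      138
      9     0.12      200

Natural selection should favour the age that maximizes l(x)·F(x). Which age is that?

Expected offspring if breeding at age x = l(x) × F(x):
  age 6: 0.48 × 46 = 22.080
  age 7: 0.24 × 85 = 20.400
  age 8: 0.16 × 138 = 22.080
  age 9: 0.12 × 200 = 24.000
Maximum at age 9 (24.000).

9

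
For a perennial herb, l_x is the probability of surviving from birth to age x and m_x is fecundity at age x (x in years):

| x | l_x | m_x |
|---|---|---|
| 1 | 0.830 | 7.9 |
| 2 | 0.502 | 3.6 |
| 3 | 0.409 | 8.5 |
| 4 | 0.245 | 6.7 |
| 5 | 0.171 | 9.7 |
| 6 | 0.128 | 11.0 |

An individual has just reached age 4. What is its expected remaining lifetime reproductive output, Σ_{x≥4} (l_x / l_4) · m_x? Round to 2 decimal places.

l_4 = 0.245. Conditional survival from age 4 to x is l_x / l_4.
  x=4: (0.245/0.245) × 6.7 = 6.7000
  x=5: (0.171/0.245) × 9.7 = 6.7702
  x=6: (0.128/0.245) × 11.0 = 5.7469
Sum = 6.7000 + 6.7702 + 5.7469 = 19.2171

19.22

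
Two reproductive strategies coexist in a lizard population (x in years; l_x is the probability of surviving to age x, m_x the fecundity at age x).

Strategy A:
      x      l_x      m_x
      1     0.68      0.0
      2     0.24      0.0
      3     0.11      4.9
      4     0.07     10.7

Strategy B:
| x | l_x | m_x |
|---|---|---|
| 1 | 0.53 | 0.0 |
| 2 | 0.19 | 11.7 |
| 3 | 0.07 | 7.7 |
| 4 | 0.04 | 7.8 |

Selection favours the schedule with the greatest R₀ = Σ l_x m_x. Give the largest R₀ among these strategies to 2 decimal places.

Strategy A: R₀ = 0.68×0.0 + 0.24×0.0 + 0.11×4.9 + 0.07×10.7 = 1.2880
Strategy B: R₀ = 0.53×0.0 + 0.19×11.7 + 0.07×7.7 + 0.04×7.8 = 3.0740
Highest R₀: strategy B with 3.0740.

3.07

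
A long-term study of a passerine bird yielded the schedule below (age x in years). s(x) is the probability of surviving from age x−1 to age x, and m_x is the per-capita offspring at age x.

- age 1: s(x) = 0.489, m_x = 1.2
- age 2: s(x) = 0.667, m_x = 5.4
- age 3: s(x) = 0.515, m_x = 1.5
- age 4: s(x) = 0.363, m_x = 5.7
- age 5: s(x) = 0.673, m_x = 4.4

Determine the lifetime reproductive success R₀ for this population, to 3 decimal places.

3.128

Survivorship from birth: l_x = s_1·s_2·…·s_x.
  l_1 = 0.48900
  l_2 = 0.32616
  l_3 = 0.16797
  l_4 = 0.06097
  l_5 = 0.04104
R₀ = Σ l_x m_x:
  age 1: 0.48900 × 1.2 = 0.5868
  age 2: 0.32616 × 5.4 = 1.7613
  age 3: 0.16797 × 1.5 = 0.2520
  age 4: 0.06097 × 5.7 = 0.3475
  age 5: 0.04104 × 4.4 = 0.1806
R₀ = 0.5868 + 1.7613 + 0.2520 + 0.3475 + 0.1806 = 3.1281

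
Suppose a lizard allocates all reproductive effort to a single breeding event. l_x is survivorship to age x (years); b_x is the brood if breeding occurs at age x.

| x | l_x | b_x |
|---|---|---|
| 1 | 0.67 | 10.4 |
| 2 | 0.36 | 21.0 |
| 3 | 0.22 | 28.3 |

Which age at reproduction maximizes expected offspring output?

Expected offspring if breeding at age x = l_x × b_x:
  age 1: 0.67 × 10.4 = 6.968
  age 2: 0.36 × 21.0 = 7.560
  age 3: 0.22 × 28.3 = 6.226
Maximum at age 2 (7.560).

2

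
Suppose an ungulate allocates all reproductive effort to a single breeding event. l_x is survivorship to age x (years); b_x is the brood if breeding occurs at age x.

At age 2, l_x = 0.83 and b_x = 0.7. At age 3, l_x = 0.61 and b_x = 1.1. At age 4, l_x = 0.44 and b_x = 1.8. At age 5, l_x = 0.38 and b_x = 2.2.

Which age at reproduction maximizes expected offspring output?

5

Expected offspring if breeding at age x = l_x × b_x:
  age 2: 0.83 × 0.7 = 0.581
  age 3: 0.61 × 1.1 = 0.671
  age 4: 0.44 × 1.8 = 0.792
  age 5: 0.38 × 2.2 = 0.836
Maximum at age 5 (0.836).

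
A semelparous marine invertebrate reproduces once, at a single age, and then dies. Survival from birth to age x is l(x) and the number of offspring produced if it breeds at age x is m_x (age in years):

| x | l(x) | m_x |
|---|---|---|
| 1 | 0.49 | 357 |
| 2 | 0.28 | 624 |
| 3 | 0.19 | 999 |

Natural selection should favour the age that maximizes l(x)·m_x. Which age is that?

3

Expected offspring if breeding at age x = l(x) × m_x:
  age 1: 0.49 × 357 = 174.930
  age 2: 0.28 × 624 = 174.720
  age 3: 0.19 × 999 = 189.810
Maximum at age 3 (189.810).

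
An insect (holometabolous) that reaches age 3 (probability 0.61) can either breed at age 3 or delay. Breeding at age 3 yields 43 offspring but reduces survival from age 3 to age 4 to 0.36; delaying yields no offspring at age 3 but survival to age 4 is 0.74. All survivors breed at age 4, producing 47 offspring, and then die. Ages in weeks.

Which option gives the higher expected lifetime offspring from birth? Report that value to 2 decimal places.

36.55

breed at age 3: R₀ = 0.61 × (43 + 0.36 × 47) = 0.61 × 59.9200 = 36.5512
delay to age 4: R₀ = 0.61 × (0.74 × 47) = 0.61 × 34.7800 = 21.2158
Higher: breed at age 3 (36.5512).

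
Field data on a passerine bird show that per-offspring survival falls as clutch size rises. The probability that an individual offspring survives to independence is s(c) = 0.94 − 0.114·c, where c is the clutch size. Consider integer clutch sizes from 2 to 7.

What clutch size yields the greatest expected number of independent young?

4

Expected independent young = c × s(c):
  c=2: 2 × 0.712 = 1.424
  c=3: 3 × 0.598 = 1.794
  c=4: 4 × 0.484 = 1.936
  c=5: 5 × 0.370 = 1.850
  c=6: 6 × 0.256 = 1.536
  c=7: 7 × 0.142 = 0.994
Maximum at c = 4 (1.936 independent young).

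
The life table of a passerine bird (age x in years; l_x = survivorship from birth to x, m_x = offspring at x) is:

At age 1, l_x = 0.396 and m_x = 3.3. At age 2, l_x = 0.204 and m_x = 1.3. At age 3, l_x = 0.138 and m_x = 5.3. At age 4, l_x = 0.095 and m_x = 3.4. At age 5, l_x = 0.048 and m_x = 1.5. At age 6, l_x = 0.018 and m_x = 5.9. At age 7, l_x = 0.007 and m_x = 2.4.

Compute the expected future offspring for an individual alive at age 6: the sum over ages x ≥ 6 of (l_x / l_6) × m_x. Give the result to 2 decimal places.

l_6 = 0.018. Conditional survival from age 6 to x is l_x / l_6.
  x=6: (0.018/0.018) × 5.9 = 5.9000
  x=7: (0.007/0.018) × 2.4 = 0.9333
Sum = 5.9000 + 0.9333 = 6.8333

6.83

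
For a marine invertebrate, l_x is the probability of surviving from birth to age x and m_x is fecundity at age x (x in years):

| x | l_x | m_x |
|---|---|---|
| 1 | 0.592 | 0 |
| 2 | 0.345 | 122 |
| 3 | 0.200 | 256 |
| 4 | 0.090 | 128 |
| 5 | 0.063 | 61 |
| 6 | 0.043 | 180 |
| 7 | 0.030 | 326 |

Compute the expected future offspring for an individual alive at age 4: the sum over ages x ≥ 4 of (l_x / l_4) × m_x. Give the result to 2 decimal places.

l_4 = 0.090. Conditional survival from age 4 to x is l_x / l_4.
  x=4: (0.090/0.090) × 128 = 128.0000
  x=5: (0.063/0.090) × 61 = 42.7000
  x=6: (0.043/0.090) × 180 = 86.0000
  x=7: (0.030/0.090) × 326 = 108.6667
Sum = 128.0000 + 42.7000 + 86.0000 + 108.6667 = 365.3667

365.37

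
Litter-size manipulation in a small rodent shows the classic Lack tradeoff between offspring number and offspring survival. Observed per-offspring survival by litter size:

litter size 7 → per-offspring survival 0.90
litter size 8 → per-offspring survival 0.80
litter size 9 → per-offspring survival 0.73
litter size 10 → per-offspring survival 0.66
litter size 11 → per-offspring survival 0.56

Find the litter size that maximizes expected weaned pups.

10

Expected weaned pups = c × s(c):
  c=7: 7 × 0.90 = 6.300
  c=8: 8 × 0.80 = 6.400
  c=9: 9 × 0.73 = 6.570
  c=10: 10 × 0.66 = 6.600
  c=11: 11 × 0.56 = 6.160
Maximum at c = 10 (6.600 weaned pups).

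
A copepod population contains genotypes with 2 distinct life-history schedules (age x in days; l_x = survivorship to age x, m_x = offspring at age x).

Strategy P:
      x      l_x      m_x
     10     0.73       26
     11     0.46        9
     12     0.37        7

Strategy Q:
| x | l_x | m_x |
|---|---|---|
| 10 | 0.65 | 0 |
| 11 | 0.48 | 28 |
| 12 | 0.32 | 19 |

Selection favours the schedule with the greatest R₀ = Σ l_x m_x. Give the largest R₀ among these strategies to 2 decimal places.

25.71

Strategy P: R₀ = 0.73×26 + 0.46×9 + 0.37×7 = 25.7100
Strategy Q: R₀ = 0.65×0 + 0.48×28 + 0.32×19 = 19.5200
Highest R₀: strategy P with 25.7100.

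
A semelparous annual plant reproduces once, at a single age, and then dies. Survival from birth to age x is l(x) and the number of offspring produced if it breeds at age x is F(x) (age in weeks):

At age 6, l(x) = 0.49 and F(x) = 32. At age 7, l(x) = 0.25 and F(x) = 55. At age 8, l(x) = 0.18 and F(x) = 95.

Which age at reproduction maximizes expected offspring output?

Expected offspring if breeding at age x = l(x) × F(x):
  age 6: 0.49 × 32 = 15.680
  age 7: 0.25 × 55 = 13.750
  age 8: 0.18 × 95 = 17.100
Maximum at age 8 (17.100).

8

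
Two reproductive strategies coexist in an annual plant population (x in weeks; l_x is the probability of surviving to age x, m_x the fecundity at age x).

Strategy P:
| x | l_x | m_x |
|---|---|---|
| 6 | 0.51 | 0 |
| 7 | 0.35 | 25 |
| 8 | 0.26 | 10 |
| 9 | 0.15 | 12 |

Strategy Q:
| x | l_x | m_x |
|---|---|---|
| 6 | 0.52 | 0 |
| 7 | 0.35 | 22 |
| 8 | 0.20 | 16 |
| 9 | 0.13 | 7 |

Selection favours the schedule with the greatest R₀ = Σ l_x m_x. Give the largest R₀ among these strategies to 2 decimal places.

Strategy P: R₀ = 0.51×0 + 0.35×25 + 0.26×10 + 0.15×12 = 13.1500
Strategy Q: R₀ = 0.52×0 + 0.35×22 + 0.20×16 + 0.13×7 = 11.8100
Highest R₀: strategy P with 13.1500.

13.15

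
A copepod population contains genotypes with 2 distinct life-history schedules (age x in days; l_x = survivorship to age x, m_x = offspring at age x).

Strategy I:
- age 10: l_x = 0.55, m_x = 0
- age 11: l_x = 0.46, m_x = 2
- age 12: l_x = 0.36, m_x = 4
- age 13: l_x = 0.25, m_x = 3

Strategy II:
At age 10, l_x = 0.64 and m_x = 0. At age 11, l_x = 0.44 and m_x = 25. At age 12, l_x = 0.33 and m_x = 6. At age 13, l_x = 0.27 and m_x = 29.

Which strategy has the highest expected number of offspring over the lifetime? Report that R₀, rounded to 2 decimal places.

20.81

Strategy I: R₀ = 0.55×0 + 0.46×2 + 0.36×4 + 0.25×3 = 3.1100
Strategy II: R₀ = 0.64×0 + 0.44×25 + 0.33×6 + 0.27×29 = 20.8100
Highest R₀: strategy II with 20.8100.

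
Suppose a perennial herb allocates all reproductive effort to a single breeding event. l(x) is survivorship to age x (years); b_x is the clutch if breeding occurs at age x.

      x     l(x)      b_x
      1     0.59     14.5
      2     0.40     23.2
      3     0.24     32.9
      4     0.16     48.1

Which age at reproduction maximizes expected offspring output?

Expected offspring if breeding at age x = l(x) × b_x:
  age 1: 0.59 × 14.5 = 8.555
  age 2: 0.40 × 23.2 = 9.280
  age 3: 0.24 × 32.9 = 7.896
  age 4: 0.16 × 48.1 = 7.696
Maximum at age 2 (9.280).

2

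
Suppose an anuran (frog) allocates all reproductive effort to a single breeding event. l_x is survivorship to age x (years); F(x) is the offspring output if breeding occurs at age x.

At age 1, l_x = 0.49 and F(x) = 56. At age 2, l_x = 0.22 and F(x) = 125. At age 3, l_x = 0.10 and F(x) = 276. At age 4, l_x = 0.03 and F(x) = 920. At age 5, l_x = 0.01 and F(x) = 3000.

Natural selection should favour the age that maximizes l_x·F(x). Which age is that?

5

Expected offspring if breeding at age x = l_x × F(x):
  age 1: 0.49 × 56 = 27.440
  age 2: 0.22 × 125 = 27.500
  age 3: 0.10 × 276 = 27.600
  age 4: 0.03 × 920 = 27.600
  age 5: 0.01 × 3000 = 30.000
Maximum at age 5 (30.000).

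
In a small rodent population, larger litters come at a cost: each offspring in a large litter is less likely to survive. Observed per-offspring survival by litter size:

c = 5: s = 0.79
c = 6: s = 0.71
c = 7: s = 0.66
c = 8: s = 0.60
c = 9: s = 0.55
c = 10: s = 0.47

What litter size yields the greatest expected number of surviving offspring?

Expected surviving offspring = c × s(c):
  c=5: 5 × 0.79 = 3.950
  c=6: 6 × 0.71 = 4.260
  c=7: 7 × 0.66 = 4.620
  c=8: 8 × 0.60 = 4.800
  c=9: 9 × 0.55 = 4.950
  c=10: 10 × 0.47 = 4.700
Maximum at c = 9 (4.950 surviving offspring).

9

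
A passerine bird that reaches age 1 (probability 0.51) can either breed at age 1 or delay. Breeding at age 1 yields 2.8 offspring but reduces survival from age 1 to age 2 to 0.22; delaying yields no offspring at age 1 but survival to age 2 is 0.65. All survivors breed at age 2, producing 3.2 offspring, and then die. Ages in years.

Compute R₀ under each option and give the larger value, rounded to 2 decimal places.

1.79

breed at age 1: R₀ = 0.51 × (2.8 + 0.22 × 3.2) = 0.51 × 3.5040 = 1.7870
delay to age 2: R₀ = 0.51 × (0.65 × 3.2) = 0.51 × 2.0800 = 1.0608
Higher: breed at age 1 (1.7870).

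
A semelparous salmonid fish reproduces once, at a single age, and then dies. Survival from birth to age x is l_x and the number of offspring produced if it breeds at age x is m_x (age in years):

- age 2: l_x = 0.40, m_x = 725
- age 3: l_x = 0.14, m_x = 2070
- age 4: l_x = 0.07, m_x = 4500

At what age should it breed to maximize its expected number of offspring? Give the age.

Expected offspring if breeding at age x = l_x × m_x:
  age 2: 0.40 × 725 = 290.000
  age 3: 0.14 × 2070 = 289.800
  age 4: 0.07 × 4500 = 315.000
Maximum at age 4 (315.000).

4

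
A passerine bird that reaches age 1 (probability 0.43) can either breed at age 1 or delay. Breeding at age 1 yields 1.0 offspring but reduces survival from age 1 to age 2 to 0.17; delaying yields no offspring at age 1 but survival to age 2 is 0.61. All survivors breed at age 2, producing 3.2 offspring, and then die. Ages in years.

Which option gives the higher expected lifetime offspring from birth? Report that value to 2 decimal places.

breed at age 1: R₀ = 0.43 × (1.0 + 0.17 × 3.2) = 0.43 × 1.5440 = 0.6639
delay to age 2: R₀ = 0.43 × (0.61 × 3.2) = 0.43 × 1.9520 = 0.8394
Higher: delay to age 2 (0.8394).

0.84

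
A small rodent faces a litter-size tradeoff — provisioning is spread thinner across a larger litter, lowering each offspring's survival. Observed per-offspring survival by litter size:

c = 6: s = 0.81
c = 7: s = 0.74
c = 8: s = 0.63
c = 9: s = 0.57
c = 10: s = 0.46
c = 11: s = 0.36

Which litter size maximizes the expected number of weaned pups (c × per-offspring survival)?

Expected weaned pups = c × s(c):
  c=6: 6 × 0.81 = 4.860
  c=7: 7 × 0.74 = 5.180
  c=8: 8 × 0.63 = 5.040
  c=9: 9 × 0.57 = 5.130
  c=10: 10 × 0.46 = 4.600
  c=11: 11 × 0.36 = 3.960
Maximum at c = 7 (5.180 weaned pups).

7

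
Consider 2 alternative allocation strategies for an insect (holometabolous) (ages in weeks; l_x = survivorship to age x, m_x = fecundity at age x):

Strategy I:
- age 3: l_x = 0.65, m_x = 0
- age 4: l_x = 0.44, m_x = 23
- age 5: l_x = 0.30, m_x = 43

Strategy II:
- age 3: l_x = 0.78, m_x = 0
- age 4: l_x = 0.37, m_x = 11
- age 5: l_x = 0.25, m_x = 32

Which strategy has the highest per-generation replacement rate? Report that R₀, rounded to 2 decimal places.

Strategy I: R₀ = 0.65×0 + 0.44×23 + 0.30×43 = 23.0200
Strategy II: R₀ = 0.78×0 + 0.37×11 + 0.25×32 = 12.0700
Highest R₀: strategy I with 23.0200.

23.02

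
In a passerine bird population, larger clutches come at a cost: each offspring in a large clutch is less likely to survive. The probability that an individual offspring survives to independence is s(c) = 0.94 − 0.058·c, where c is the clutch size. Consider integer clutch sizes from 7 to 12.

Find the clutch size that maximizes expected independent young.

Expected independent young = c × s(c):
  c=7: 7 × 0.534 = 3.738
  c=8: 8 × 0.476 = 3.808
  c=9: 9 × 0.418 = 3.762
  c=10: 10 × 0.360 = 3.600
  c=11: 11 × 0.302 = 3.322
  c=12: 12 × 0.244 = 2.928
Maximum at c = 8 (3.808 independent young).

8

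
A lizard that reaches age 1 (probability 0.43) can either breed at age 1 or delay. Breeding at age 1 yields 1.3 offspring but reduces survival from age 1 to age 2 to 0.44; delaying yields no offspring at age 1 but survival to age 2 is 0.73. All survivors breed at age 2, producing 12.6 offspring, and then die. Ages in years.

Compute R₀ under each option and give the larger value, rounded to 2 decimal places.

breed at age 1: R₀ = 0.43 × (1.3 + 0.44 × 12.6) = 0.43 × 6.8440 = 2.9429
delay to age 2: R₀ = 0.43 × (0.73 × 12.6) = 0.43 × 9.1980 = 3.9551
Higher: delay to age 2 (3.9551).

3.96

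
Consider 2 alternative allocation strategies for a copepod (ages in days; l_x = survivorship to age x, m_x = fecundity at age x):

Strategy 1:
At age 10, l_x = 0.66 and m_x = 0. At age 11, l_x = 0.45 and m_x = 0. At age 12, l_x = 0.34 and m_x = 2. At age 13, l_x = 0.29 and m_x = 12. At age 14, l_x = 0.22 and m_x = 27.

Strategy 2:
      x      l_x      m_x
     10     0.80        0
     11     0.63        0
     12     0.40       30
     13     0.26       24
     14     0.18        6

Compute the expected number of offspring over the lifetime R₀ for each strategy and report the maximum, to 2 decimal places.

19.32

Strategy 1: R₀ = 0.66×0 + 0.45×0 + 0.34×2 + 0.29×12 + 0.22×27 = 10.1000
Strategy 2: R₀ = 0.80×0 + 0.63×0 + 0.40×30 + 0.26×24 + 0.18×6 = 19.3200
Highest R₀: strategy 2 with 19.3200.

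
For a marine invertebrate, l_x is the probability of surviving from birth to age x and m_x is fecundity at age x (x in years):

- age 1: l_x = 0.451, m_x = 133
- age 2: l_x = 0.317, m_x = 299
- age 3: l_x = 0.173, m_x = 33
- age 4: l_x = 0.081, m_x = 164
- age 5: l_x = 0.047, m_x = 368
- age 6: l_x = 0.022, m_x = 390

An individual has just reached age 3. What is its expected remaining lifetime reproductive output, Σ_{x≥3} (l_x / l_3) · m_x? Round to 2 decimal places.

l_3 = 0.173. Conditional survival from age 3 to x is l_x / l_3.
  x=3: (0.173/0.173) × 33 = 33.0000
  x=4: (0.081/0.173) × 164 = 76.7861
  x=5: (0.047/0.173) × 368 = 99.9769
  x=6: (0.022/0.173) × 390 = 49.5954
Sum = 33.0000 + 76.7861 + 99.9769 + 49.5954 = 259.3584

259.36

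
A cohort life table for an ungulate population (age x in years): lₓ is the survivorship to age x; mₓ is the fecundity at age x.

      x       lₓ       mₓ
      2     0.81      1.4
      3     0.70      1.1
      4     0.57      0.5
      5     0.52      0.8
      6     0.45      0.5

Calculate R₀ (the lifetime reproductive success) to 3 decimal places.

2.830

R₀ = Σ lₓ mₓ:
  age 2: 0.81 × 1.4 = 1.1340
  age 3: 0.70 × 1.1 = 0.7700
  age 4: 0.57 × 0.5 = 0.2850
  age 5: 0.52 × 0.8 = 0.4160
  age 6: 0.45 × 0.5 = 0.2250
R₀ = 1.1340 + 0.7700 + 0.2850 + 0.4160 + 0.2250 = 2.8300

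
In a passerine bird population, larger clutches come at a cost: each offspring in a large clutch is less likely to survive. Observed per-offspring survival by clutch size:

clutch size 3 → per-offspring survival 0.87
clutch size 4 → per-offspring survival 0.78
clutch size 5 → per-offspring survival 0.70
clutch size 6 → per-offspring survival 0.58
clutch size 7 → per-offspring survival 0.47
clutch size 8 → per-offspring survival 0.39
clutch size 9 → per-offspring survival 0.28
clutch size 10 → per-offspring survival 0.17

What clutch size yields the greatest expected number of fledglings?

Expected fledglings = c × s(c):
  c=3: 3 × 0.87 = 2.610
  c=4: 4 × 0.78 = 3.120
  c=5: 5 × 0.70 = 3.500
  c=6: 6 × 0.58 = 3.480
  c=7: 7 × 0.47 = 3.290
  c=8: 8 × 0.39 = 3.120
  c=9: 9 × 0.28 = 2.520
  c=10: 10 × 0.17 = 1.700
Maximum at c = 5 (3.500 fledglings).

5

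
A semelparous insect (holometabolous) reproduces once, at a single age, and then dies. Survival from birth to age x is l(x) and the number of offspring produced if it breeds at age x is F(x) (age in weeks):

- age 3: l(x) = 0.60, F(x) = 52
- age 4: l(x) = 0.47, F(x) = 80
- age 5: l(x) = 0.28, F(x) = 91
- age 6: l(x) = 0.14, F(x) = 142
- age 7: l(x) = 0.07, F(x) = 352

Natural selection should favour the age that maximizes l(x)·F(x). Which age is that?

4

Expected offspring if breeding at age x = l(x) × F(x):
  age 3: 0.60 × 52 = 31.200
  age 4: 0.47 × 80 = 37.600
  age 5: 0.28 × 91 = 25.480
  age 6: 0.14 × 142 = 19.880
  age 7: 0.07 × 352 = 24.640
Maximum at age 4 (37.600).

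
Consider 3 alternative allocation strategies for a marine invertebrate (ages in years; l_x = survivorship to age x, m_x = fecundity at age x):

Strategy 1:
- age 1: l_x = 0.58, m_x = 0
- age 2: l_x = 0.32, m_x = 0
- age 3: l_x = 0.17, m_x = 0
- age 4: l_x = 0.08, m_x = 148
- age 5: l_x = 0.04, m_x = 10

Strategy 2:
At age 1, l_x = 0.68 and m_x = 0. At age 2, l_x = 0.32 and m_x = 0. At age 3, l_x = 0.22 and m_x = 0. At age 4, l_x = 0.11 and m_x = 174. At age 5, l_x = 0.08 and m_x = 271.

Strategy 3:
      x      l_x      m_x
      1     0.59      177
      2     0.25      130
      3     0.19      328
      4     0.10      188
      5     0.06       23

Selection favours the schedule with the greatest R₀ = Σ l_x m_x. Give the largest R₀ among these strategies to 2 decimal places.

Strategy 1: R₀ = 0.58×0 + 0.32×0 + 0.17×0 + 0.08×148 + 0.04×10 = 12.2400
Strategy 2: R₀ = 0.68×0 + 0.32×0 + 0.22×0 + 0.11×174 + 0.08×271 = 40.8200
Strategy 3: R₀ = 0.59×177 + 0.25×130 + 0.19×328 + 0.10×188 + 0.06×23 = 219.4300
Highest R₀: strategy 3 with 219.4300.

219.43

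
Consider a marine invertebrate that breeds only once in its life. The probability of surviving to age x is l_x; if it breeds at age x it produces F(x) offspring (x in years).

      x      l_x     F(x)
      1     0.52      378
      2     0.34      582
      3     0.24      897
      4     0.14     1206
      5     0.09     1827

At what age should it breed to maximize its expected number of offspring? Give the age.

Expected offspring if breeding at age x = l_x × F(x):
  age 1: 0.52 × 378 = 196.560
  age 2: 0.34 × 582 = 197.880
  age 3: 0.24 × 897 = 215.280
  age 4: 0.14 × 1206 = 168.840
  age 5: 0.09 × 1827 = 164.430
Maximum at age 3 (215.280).

3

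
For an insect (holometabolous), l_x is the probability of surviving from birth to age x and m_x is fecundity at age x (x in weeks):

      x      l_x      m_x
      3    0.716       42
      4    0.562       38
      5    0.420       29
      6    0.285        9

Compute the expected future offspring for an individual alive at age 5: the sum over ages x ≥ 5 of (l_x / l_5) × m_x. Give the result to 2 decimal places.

35.11

l_5 = 0.420. Conditional survival from age 5 to x is l_x / l_5.
  x=5: (0.420/0.420) × 29 = 29.0000
  x=6: (0.285/0.420) × 9 = 6.1071
Sum = 29.0000 + 6.1071 = 35.1071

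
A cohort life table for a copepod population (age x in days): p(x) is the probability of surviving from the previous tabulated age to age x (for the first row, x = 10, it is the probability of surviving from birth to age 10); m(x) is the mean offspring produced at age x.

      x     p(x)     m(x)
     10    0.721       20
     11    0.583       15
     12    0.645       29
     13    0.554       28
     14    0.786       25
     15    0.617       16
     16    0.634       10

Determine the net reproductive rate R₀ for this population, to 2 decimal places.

37.37

Survivorship from birth: l_x = p_10·p_11·…·p_x.
  l_10 = 0.72100
  l_11 = 0.42034
  l_12 = 0.27112
  l_13 = 0.15020
  l_14 = 0.11806
  l_15 = 0.07284
  l_16 = 0.04618
R₀ = Σ l_x m(x):
  age 10: 0.72100 × 20 = 14.4200
  age 11: 0.42034 × 15 = 6.3051
  age 12: 0.27112 × 29 = 7.8625
  age 13: 0.15020 × 28 = 4.2056
  age 14: 0.11806 × 25 = 2.9515
  age 15: 0.07284 × 16 = 1.1654
  age 16: 0.04618 × 10 = 0.4618
R₀ = 14.4200 + 6.3051 + 7.8625 + 4.2056 + 2.9515 + 1.1654 + 0.4618 = 37.3719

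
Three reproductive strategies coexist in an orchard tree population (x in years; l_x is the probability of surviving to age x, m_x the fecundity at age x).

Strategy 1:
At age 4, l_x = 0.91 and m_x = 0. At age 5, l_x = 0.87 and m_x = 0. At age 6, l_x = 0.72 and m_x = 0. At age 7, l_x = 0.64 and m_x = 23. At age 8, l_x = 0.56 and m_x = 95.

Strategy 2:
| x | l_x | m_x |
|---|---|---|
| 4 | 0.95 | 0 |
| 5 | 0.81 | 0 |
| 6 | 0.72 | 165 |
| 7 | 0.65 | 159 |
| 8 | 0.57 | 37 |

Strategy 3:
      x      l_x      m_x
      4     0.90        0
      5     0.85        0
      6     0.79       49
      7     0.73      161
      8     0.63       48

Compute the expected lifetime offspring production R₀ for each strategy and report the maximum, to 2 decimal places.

243.24

Strategy 1: R₀ = 0.91×0 + 0.87×0 + 0.72×0 + 0.64×23 + 0.56×95 = 67.9200
Strategy 2: R₀ = 0.95×0 + 0.81×0 + 0.72×165 + 0.65×159 + 0.57×37 = 243.2400
Strategy 3: R₀ = 0.90×0 + 0.85×0 + 0.79×49 + 0.73×161 + 0.63×48 = 186.4800
Highest R₀: strategy 2 with 243.2400.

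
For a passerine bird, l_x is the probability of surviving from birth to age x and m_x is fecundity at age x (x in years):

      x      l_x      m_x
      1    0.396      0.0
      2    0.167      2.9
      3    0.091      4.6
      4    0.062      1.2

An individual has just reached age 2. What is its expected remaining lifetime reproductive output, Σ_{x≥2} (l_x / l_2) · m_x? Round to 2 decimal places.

5.85

l_2 = 0.167. Conditional survival from age 2 to x is l_x / l_2.
  x=2: (0.167/0.167) × 2.9 = 2.9000
  x=3: (0.091/0.167) × 4.6 = 2.5066
  x=4: (0.062/0.167) × 1.2 = 0.4455
Sum = 2.9000 + 2.5066 + 0.4455 = 5.8521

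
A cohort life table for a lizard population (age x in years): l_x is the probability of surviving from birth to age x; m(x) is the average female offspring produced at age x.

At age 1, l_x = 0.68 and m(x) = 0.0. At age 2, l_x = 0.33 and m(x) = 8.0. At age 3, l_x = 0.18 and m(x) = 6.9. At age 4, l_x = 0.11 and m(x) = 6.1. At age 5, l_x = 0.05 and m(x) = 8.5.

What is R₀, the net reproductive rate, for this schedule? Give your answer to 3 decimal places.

4.978

R₀ = Σ l_x m(x):
  age 1: 0.68 × 0.0 = 0.0000
  age 2: 0.33 × 8.0 = 2.6400
  age 3: 0.18 × 6.9 = 1.2420
  age 4: 0.11 × 6.1 = 0.6710
  age 5: 0.05 × 8.5 = 0.4250
R₀ = 0.0000 + 2.6400 + 1.2420 + 0.6710 + 0.4250 = 4.9780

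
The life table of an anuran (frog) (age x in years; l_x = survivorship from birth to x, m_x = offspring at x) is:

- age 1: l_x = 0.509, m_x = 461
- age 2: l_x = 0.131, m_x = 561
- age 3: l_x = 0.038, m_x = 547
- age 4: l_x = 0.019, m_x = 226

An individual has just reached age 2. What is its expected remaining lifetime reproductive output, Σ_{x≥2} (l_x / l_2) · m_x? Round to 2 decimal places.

l_2 = 0.131. Conditional survival from age 2 to x is l_x / l_2.
  x=2: (0.131/0.131) × 561 = 561.0000
  x=3: (0.038/0.131) × 547 = 158.6718
  x=4: (0.019/0.131) × 226 = 32.7786
Sum = 561.0000 + 158.6718 + 32.7786 = 752.4504

752.45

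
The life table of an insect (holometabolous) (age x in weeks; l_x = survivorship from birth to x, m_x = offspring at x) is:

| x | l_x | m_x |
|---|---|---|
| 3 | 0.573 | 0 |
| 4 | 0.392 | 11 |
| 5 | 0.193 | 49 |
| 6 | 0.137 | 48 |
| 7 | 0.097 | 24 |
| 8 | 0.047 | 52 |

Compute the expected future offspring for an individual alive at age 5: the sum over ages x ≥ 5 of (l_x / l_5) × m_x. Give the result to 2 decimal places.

107.80

l_5 = 0.193. Conditional survival from age 5 to x is l_x / l_5.
  x=5: (0.193/0.193) × 49 = 49.0000
  x=6: (0.137/0.193) × 48 = 34.0725
  x=7: (0.097/0.193) × 24 = 12.0622
  x=8: (0.047/0.193) × 52 = 12.6632
Sum = 49.0000 + 34.0725 + 12.0622 + 12.6632 = 107.7979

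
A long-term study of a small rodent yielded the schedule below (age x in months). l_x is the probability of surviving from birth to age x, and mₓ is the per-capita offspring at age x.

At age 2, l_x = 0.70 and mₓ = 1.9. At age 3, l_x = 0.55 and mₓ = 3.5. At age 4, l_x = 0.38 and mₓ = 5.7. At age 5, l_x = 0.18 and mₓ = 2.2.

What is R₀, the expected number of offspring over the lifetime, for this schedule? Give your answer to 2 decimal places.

R₀ = Σ l_x mₓ:
  age 2: 0.70 × 1.9 = 1.3300
  age 3: 0.55 × 3.5 = 1.9250
  age 4: 0.38 × 5.7 = 2.1660
  age 5: 0.18 × 2.2 = 0.3960
R₀ = 1.3300 + 1.9250 + 2.1660 + 0.3960 = 5.8170

5.82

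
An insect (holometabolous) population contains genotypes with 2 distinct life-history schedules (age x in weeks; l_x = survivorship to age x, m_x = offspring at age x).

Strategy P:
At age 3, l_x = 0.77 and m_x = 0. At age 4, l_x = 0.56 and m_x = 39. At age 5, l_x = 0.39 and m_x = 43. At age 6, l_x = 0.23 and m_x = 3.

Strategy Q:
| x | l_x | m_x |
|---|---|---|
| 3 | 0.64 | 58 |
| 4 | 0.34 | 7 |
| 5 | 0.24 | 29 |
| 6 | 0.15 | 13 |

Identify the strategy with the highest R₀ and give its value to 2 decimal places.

48.41

Strategy P: R₀ = 0.77×0 + 0.56×39 + 0.39×43 + 0.23×3 = 39.3000
Strategy Q: R₀ = 0.64×58 + 0.34×7 + 0.24×29 + 0.15×13 = 48.4100
Highest R₀: strategy Q with 48.4100.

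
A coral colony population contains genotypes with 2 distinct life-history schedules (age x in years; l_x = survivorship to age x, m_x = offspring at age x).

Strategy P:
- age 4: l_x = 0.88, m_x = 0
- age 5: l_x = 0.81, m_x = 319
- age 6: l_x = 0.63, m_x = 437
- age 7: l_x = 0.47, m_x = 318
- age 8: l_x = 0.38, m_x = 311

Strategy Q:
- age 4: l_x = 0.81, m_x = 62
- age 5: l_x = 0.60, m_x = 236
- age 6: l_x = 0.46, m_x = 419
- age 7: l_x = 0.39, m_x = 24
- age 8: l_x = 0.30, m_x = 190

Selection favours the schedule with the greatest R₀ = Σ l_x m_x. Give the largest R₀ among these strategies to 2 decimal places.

801.34

Strategy P: R₀ = 0.88×0 + 0.81×319 + 0.63×437 + 0.47×318 + 0.38×311 = 801.3400
Strategy Q: R₀ = 0.81×62 + 0.60×236 + 0.46×419 + 0.39×24 + 0.30×190 = 450.9200
Highest R₀: strategy P with 801.3400.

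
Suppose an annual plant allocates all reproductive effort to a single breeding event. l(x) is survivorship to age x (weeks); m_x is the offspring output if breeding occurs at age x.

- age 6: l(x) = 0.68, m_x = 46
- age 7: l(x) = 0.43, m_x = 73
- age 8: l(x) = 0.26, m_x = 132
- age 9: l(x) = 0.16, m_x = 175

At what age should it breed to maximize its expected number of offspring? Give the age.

Expected offspring if breeding at age x = l(x) × m_x:
  age 6: 0.68 × 46 = 31.280
  age 7: 0.43 × 73 = 31.390
  age 8: 0.26 × 132 = 34.320
  age 9: 0.16 × 175 = 28.000
Maximum at age 8 (34.320).

8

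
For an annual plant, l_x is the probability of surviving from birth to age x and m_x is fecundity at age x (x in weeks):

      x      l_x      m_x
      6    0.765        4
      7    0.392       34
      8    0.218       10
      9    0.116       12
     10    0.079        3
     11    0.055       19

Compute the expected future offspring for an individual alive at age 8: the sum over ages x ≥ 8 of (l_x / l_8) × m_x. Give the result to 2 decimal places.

22.27

l_8 = 0.218. Conditional survival from age 8 to x is l_x / l_8.
  x=8: (0.218/0.218) × 10 = 10.0000
  x=9: (0.116/0.218) × 12 = 6.3853
  x=10: (0.079/0.218) × 3 = 1.0872
  x=11: (0.055/0.218) × 19 = 4.7936
Sum = 10.0000 + 6.3853 + 1.0872 + 4.7936 = 22.2661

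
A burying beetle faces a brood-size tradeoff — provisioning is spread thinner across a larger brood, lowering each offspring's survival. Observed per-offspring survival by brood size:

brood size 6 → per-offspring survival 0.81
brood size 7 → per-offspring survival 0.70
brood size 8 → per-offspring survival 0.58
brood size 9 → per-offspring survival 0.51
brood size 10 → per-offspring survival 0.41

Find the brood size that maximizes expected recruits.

Expected recruits = c × s(c):
  c=6: 6 × 0.81 = 4.860
  c=7: 7 × 0.70 = 4.900
  c=8: 8 × 0.58 = 4.640
  c=9: 9 × 0.51 = 4.590
  c=10: 10 × 0.41 = 4.100
Maximum at c = 7 (4.900 recruits).

7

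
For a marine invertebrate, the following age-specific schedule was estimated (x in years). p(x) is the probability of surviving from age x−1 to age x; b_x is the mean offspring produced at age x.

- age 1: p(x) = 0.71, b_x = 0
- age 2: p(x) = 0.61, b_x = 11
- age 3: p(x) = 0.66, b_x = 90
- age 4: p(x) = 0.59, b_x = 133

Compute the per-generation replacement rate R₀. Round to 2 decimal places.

52.92

Survivorship from birth: l_x = p_1·p_2·…·p_x.
  l_1 = 0.71000
  l_2 = 0.43310
  l_3 = 0.28585
  l_4 = 0.16865
R₀ = Σ l_x b_x:
  age 1: 0.71000 × 0 = 0.0000
  age 2: 0.43310 × 11 = 4.7641
  age 3: 0.28585 × 90 = 25.7265
  age 4: 0.16865 × 133 = 22.4305
R₀ = 0.0000 + 4.7641 + 25.7265 + 22.4305 = 52.9211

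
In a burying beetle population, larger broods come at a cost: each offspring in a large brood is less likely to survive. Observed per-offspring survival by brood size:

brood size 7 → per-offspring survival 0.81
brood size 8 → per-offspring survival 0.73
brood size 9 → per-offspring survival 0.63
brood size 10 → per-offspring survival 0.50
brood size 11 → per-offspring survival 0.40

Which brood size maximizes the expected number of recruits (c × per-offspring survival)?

8

Expected recruits = c × s(c):
  c=7: 7 × 0.81 = 5.670
  c=8: 8 × 0.73 = 5.840
  c=9: 9 × 0.63 = 5.670
  c=10: 10 × 0.50 = 5.000
  c=11: 11 × 0.40 = 4.400
Maximum at c = 8 (5.840 recruits).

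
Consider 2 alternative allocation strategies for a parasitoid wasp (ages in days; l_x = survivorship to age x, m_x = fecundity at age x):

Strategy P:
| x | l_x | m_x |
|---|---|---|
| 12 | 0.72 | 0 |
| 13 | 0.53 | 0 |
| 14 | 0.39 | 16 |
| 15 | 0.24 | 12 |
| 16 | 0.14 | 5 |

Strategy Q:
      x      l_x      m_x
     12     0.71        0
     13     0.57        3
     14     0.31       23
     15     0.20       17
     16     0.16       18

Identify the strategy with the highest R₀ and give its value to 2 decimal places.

Strategy P: R₀ = 0.72×0 + 0.53×0 + 0.39×16 + 0.24×12 + 0.14×5 = 9.8200
Strategy Q: R₀ = 0.71×0 + 0.57×3 + 0.31×23 + 0.20×17 + 0.16×18 = 15.1200
Highest R₀: strategy Q with 15.1200.

15.12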